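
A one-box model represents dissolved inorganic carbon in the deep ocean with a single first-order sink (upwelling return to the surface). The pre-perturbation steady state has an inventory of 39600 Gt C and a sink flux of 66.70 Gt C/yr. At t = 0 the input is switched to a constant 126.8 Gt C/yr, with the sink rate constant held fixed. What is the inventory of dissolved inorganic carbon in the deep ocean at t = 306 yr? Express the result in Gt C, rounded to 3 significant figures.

54000 Gt C

Residence time τ = M₀/F₀ = 593.7 yr. The eventual steady state is M_∞ = M₀·(F₁/F₀) = 39600 × 126.8/66.70 = 75282 Gt C.
The anomaly ΔM(t) = M(t) − M_∞ decays as ΔM₀·e^(−t/τ) with ΔM₀ = 39600 − 75282 = −35680 Gt C.
At t = 306 yr, e^(−t/τ) = e^(−0.5154) = 0.5973, so ΔM = −21310 Gt C and M = 75282 − 21310 = 53971 Gt C.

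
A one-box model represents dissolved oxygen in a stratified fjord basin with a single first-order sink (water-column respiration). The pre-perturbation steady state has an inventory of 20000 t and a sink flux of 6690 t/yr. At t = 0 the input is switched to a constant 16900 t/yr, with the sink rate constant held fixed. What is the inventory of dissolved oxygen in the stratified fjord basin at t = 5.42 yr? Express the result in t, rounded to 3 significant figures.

45500 t

τ = M₀/F₀ = 20000/6690 = 2.990 yr; rate constant k = 1/τ.
New steady state M_∞ = F₁/k = F₁·τ = 16900 × 2.990 = 50523 t.
M(t) = M_∞ + (M₀ − M_∞)·e^(−t/τ); t/τ = 5.42/2.990 = 1.813, so e^(−t/τ) = 0.1632.
M(t) = 50523 − 30520 × 0.1632 = 45543 t.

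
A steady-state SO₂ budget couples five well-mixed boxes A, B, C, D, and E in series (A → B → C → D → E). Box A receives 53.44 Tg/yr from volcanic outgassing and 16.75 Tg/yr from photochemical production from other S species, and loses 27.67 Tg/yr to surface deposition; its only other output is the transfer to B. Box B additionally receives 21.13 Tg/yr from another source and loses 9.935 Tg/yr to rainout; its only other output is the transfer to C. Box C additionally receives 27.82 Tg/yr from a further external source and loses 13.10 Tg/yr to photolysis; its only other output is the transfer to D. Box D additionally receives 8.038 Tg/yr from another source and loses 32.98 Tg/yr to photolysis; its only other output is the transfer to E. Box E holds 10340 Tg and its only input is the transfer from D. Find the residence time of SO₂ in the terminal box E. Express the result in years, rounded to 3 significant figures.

238 yr

Box A: F(A→B) = (53.44 + 16.75) − 27.67 = 42.520 Tg/yr.
Box B: F(B→C) = (42.520 + 21.13) − 9.935 = 53.715 Tg/yr.
Box C: F(C→D) = (53.715 + 27.82) − 13.10 = 68.435 Tg/yr.
Box D: F(D→E) = (68.435 + 8.038) − 32.98 = 43.493 Tg/yr.
Box E throughput = its input = 43.493 Tg/yr; τ = 10340 / 43.493 = 237.7 yr.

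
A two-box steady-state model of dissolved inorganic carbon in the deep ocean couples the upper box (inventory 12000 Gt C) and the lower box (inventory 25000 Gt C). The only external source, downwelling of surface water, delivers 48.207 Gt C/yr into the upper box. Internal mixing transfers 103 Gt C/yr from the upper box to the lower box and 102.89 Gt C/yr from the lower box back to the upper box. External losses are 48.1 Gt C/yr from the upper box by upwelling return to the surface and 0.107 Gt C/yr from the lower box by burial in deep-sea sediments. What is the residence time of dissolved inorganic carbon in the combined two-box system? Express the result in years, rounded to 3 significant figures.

Treat the two boxes together as one reservoir: the mixing fluxes between them are internal recycling, so τ = ΣM / Σ(external losses).
M_total = 12000 + 25000 = 37000 Gt C.
ΣF_external_out = 48.1 + 0.107 = 48.207 Gt C/yr.
τ = M_total / ΣF_ext = 37000 / 48.207 = 767.5 yr.

768 yr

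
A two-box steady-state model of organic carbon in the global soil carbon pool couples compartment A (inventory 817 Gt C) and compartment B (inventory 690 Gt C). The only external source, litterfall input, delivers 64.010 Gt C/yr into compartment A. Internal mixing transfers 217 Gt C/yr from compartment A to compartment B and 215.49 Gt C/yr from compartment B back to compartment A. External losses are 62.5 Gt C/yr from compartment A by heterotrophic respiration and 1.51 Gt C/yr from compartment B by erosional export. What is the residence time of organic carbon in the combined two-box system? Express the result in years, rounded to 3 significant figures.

For the system as a whole, the A↔B exchange is internal and contributes nothing to the throughput; only the external sinks remove mass.
M_total = 817 + 690 = 1507.0 Gt C.
ΣF_external_out = 62.5 + 1.51 = 64.010 Gt C/yr.
τ = M_total / ΣF_ext = 1507.0 / 64.010 = 23.54 yr.

23.5 yr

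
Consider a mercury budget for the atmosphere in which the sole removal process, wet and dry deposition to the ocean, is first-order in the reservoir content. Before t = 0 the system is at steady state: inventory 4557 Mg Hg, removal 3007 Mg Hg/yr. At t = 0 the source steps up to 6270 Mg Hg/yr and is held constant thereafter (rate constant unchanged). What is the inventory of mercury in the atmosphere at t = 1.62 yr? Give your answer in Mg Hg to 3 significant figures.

7800 Mg Hg

τ = M₀/F₀ = 4557/3007 = 1.515 yr; rate constant k = 1/τ.
New steady state M_∞ = F₁/k = F₁·τ = 6270 × 1.515 = 9502.0 Mg Hg.
M(t) = M_∞ + (M₀ − M_∞)·e^(−t/τ); t/τ = 1.62/1.515 = 1.069, so e^(−t/τ) = 0.3434.
M(t) = 9502.0 − 4945 × 0.3434 = 7804.1 Mg Hg.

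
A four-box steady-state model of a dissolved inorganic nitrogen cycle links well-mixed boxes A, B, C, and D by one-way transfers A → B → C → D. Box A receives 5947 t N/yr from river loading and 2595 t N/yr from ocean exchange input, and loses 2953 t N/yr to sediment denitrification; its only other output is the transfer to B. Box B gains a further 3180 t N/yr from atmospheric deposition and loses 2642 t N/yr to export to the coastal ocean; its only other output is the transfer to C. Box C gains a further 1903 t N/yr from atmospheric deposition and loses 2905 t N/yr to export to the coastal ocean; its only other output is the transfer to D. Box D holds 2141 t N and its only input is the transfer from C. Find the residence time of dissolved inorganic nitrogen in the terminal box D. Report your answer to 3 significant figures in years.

0.418 yr

Box A: F(A→B) = (5947 + 2595) − 2953 = 5589.0 t N/yr.
Box B: F(B→C) = (5589.0 + 3180) − 2642 = 6127.0 t N/yr.
Box C: F(C→D) = (6127.0 + 1903) − 2905 = 5125.0 t N/yr.
Box D throughput = its input = 5125.0 t N/yr; τ = 2141 / 5125.0 = 0.4178 yr.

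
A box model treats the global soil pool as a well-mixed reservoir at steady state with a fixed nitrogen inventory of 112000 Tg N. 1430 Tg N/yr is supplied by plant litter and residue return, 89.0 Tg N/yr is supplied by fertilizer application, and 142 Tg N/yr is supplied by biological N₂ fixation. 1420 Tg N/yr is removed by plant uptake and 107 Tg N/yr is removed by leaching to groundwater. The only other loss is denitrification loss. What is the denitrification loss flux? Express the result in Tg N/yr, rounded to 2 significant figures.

At steady state ΣF_in = ΣF_out.
ΣF_in = 1430 + 89.0 + 142 = 1661.0 Tg N/yr.
Denitrification loss flux = ΣF_in − (1420 + 107) = 1661.0 − 1527 = 134.0 Tg N/yr.

130 Tg N/yr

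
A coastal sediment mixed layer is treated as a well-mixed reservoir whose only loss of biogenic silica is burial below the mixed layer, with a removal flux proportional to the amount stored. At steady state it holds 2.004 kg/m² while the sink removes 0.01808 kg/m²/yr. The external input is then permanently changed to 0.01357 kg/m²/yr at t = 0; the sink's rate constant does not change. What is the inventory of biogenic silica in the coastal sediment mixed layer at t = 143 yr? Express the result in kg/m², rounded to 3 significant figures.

1.64 kg/m²

The sink rate constant is k = F₀/M₀ = 0.01808/2.004 = 0.009022 yr⁻¹.
Solving dM/dt = F₁ − kM with M(0) = M₀ gives M(t) = F₁/k + (M₀ − F₁/k)·e^(−kt).
F₁/k = 0.01357/0.009022 = 1.5041 kg/m²; kt = 0.009022 × 143 = 1.290, e^(−kt) = 0.2752.
M(143) = 1.5041 + (2.004 − 1.5041) × 0.2752 = 1.5041 + 0.1376 = 1.6417 kg/m².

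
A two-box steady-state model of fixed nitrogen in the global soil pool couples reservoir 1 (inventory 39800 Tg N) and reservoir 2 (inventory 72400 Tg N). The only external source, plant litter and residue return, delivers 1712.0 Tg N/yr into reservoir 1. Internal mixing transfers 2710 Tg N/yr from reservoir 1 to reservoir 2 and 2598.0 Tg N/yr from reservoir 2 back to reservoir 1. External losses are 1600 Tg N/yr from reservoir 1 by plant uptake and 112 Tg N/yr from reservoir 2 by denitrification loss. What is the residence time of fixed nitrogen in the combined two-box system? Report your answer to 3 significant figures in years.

Treat the two boxes together as one reservoir: the mixing fluxes between them are internal recycling, so τ = ΣM / Σ(external losses).
M_total = 39800 + 72400 = 112200 Tg N.
ΣF_external_out = 1600 + 112 = 1712.0 Tg N/yr.
τ = M_total / ΣF_ext = 112200 / 1712.0 = 65.54 yr.

65.5 yr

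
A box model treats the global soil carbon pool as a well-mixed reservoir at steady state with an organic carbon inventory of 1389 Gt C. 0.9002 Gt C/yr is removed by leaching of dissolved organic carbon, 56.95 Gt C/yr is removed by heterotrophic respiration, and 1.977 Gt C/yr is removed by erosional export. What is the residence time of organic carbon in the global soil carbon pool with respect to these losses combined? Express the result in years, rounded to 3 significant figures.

23.2 yr

Total removal = 0.9002 + 56.95 + 1.977 = 59.827 Gt C/yr.
τ = M / ΣF_out = 1389 / 59.827 = 23.22 yr.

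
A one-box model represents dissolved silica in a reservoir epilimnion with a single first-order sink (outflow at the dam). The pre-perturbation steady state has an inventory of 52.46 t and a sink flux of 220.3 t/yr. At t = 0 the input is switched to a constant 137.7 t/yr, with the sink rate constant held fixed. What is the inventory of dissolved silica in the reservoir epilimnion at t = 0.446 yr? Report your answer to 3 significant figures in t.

35.8 t

The sink rate constant is k = F₀/M₀ = 220.3/52.46 = 4.199 yr⁻¹.
Solving dM/dt = F₁ − kM with M(0) = M₀ gives M(t) = F₁/k + (M₀ − F₁/k)·e^(−kt).
F₁/k = 137.7/4.199 = 32.790 t; kt = 4.199 × 0.446 = 1.873, e^(−kt) = 0.1537.
M(0.446) = 32.790 + (52.46 − 32.790) × 0.1537 = 32.790 + 3.023 = 35.813 t.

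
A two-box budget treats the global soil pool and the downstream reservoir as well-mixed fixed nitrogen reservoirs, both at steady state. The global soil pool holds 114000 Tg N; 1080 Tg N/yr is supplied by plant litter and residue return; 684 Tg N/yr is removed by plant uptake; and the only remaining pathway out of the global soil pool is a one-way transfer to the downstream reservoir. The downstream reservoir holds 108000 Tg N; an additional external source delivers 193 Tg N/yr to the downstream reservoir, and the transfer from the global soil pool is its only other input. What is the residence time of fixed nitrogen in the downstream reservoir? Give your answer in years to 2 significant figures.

Balance the global soil pool: ΣF_in = 1080.0 Tg N/yr.
Transfer to the downstream reservoir = ΣF_in − (684) = 396.00 Tg N/yr.
Total input to the downstream reservoir = 396.00 + 193 = 589.00 Tg N/yr; at steady state this equals its total output.
τ = M / F = 108000 / 589.00 = 183.4 yr.

180 yr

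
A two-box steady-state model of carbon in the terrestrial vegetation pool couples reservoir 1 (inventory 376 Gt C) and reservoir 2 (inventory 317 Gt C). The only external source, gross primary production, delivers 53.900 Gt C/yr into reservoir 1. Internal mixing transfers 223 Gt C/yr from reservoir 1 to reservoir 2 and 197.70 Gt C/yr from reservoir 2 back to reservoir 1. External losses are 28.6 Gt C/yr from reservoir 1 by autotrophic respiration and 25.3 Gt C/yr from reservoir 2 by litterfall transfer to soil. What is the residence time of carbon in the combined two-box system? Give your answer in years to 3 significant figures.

12.9 yr

Treat the two boxes together as one reservoir: the mixing fluxes between them are internal recycling, so τ = ΣM / Σ(external losses).
M_total = 376 + 317 = 693.00 Gt C.
ΣF_external_out = 28.6 + 25.3 = 53.900 Gt C/yr.
τ = M_total / ΣF_ext = 693.00 / 53.900 = 12.86 yr.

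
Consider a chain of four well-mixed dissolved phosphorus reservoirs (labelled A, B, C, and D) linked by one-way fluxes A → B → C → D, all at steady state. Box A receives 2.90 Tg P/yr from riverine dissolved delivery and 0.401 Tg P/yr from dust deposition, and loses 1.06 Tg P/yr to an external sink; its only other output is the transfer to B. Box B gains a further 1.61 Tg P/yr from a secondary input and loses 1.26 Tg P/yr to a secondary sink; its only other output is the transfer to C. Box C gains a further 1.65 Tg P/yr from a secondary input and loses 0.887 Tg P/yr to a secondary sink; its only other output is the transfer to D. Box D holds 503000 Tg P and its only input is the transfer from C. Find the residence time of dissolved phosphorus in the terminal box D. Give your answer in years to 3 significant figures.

Box A: F(A→B) = (2.90 + 0.401) − 1.06 = 2.2410 Tg P/yr.
Box B: F(B→C) = (2.2410 + 1.61) − 1.26 = 2.5910 Tg P/yr.
Box C: F(C→D) = (2.5910 + 1.65) − 0.887 = 3.3540 Tg P/yr.
Box D throughput = its input = 3.3540 Tg P/yr; τ = 503000 / 3.3540 = 150000 yr.

150000 yr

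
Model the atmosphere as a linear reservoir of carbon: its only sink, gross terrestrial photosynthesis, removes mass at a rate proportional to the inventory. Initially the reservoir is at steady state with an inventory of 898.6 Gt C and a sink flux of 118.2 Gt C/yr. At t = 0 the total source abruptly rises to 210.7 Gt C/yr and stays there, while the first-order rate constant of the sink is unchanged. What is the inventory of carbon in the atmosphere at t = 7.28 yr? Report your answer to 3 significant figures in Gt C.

1330 Gt C

Residence time τ = M₀/F₀ = 7.602 yr. The eventual steady state is M_∞ = M₀·(F₁/F₀) = 898.6 × 210.7/118.2 = 1601.8 Gt C.
The anomaly ΔM(t) = M(t) − M_∞ decays as ΔM₀·e^(−t/τ) with ΔM₀ = 898.6 − 1601.8 = −703.2 Gt C.
At t = 7.28 yr, e^(−t/τ) = e^(−0.9576) = 0.3838, so ΔM = −269.9 Gt C and M = 1601.8 − 269.9 = 1331.9 Gt C.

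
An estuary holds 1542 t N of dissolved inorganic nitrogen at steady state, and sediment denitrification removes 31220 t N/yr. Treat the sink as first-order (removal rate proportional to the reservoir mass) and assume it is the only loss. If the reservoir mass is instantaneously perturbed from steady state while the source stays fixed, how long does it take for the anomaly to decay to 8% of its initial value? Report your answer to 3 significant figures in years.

For a linear reservoir the anomaly decays as exp(−t/τ) with τ = M/F = 1542/31220 = 0.04939 yr.
exp(−t/τ) = 0.08 ⇒ t = −τ ln(0.08) = 0.04939 × 2.526 = 0.1247 yr.

0.125 yr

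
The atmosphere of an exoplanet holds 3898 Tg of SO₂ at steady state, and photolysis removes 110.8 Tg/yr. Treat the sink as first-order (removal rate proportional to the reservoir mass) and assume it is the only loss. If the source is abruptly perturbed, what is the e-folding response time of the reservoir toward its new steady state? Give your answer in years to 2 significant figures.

35 yr

For a linear reservoir the response time equals the residence time τ = M/F.
τ = 3898 / 110.8 = 35.18 yr.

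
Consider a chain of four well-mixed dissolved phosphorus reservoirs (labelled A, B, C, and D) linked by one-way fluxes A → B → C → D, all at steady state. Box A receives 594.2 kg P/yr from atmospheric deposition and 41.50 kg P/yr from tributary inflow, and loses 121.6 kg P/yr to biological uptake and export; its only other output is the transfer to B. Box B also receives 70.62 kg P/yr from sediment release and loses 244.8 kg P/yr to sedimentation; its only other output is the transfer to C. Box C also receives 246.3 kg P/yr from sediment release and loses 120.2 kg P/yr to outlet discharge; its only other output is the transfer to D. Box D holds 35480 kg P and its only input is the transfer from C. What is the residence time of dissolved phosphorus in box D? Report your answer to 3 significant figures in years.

76.1 yr

Box A: F(A→B) = (594.2 + 41.50) − 121.6 = 514.10 kg P/yr.
Box B: F(B→C) = (514.10 + 70.62) − 244.8 = 339.92 kg P/yr.
Box C: F(C→D) = (339.92 + 246.3) − 120.2 = 466.02 kg P/yr.
Box D throughput = its input = 466.02 kg P/yr; τ = 35480 / 466.02 = 76.13 yr.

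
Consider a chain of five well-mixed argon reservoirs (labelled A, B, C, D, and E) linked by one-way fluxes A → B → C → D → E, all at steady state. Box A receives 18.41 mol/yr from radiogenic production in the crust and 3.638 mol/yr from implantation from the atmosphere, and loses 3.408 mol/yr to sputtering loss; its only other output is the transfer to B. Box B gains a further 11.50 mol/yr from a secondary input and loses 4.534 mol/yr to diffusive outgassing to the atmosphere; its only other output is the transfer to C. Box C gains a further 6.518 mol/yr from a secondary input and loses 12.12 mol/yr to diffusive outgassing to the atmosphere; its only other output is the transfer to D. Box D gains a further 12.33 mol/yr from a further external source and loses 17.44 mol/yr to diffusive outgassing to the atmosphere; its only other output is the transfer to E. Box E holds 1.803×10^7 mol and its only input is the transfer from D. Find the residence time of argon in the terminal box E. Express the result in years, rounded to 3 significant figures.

Box A: F(A→B) = (18.41 + 3.638) − 3.408 = 18.640 mol/yr.
Box B: F(B→C) = (18.640 + 11.50) − 4.534 = 25.606 mol/yr.
Box C: F(C→D) = (25.606 + 6.518) − 12.12 = 20.004 mol/yr.
Box D: F(D→E) = (20.004 + 12.33) − 17.44 = 14.894 mol/yr.
Box E throughput = its input = 14.894 mol/yr; τ = 1.803×10^7 / 14.894 = 1.211×10^6 yr.

1.21×10^6 yr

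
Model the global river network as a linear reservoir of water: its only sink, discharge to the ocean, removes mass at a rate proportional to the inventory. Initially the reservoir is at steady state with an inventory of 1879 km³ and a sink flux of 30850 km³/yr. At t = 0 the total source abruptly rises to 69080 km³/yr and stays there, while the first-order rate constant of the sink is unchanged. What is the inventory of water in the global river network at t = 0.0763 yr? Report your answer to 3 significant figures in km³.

3540 km³

The sink rate constant is k = F₀/M₀ = 30850/1879 = 16.42 yr⁻¹.
Solving dM/dt = F₁ − kM with M(0) = M₀ gives M(t) = F₁/k + (M₀ − F₁/k)·e^(−kt).
F₁/k = 69080/16.42 = 4207.5 km³; kt = 16.42 × 0.0763 = 1.253, e^(−kt) = 0.2857.
M(0.0763) = 4207.5 + (1879 − 4207.5) × 0.2857 = 4207.5 − 665.3 = 3542.2 km³.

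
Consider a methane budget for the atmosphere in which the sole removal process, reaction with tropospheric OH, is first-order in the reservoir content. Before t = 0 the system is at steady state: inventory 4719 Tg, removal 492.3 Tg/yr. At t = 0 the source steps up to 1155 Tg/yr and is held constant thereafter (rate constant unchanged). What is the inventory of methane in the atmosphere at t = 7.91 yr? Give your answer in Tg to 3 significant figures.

The sink rate constant is k = F₀/M₀ = 492.3/4719 = 0.1043 yr⁻¹.
Solving dM/dt = F₁ − kM with M(0) = M₀ gives M(t) = F₁/k + (M₀ − F₁/k)·e^(−kt).
F₁/k = 1155/0.1043 = 11071 Tg; kt = 0.1043 × 7.91 = 0.8252, e^(−kt) = 0.4381.
M(7.91) = 11071 + (4719 − 11071) × 0.4381 = 11071 − 2783 = 8288.1 Tg.

8290 Tg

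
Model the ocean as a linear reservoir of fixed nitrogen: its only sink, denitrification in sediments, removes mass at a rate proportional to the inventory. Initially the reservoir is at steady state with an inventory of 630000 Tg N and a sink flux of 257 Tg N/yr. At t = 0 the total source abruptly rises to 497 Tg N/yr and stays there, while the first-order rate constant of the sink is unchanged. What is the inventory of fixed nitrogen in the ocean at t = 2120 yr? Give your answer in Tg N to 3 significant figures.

971000 Tg N

Residence time τ = M₀/F₀ = 2451 yr. The eventual steady state is M_∞ = M₀·(F₁/F₀) = 630000 × 497/257 = 1.2183×10^6 Tg N.
The anomaly ΔM(t) = M(t) − M_∞ decays as ΔM₀·e^(−t/τ) with ΔM₀ = 630000 − 1.2183×10^6 = −588300 Tg N.
At t = 2120 yr, e^(−t/τ) = e^(−0.8648) = 0.4211, so ΔM = −247800 Tg N and M = 1.2183×10^6 − 247800 = 970570 Tg N.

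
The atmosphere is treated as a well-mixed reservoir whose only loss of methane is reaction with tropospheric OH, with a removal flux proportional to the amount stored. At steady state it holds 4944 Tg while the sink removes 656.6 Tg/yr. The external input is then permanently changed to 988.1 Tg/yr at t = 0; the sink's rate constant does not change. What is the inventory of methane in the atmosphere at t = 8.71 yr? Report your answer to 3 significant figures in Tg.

6660 Tg

The sink rate constant is k = F₀/M₀ = 656.6/4944 = 0.1328 yr⁻¹.
Solving dM/dt = F₁ − kM with M(0) = M₀ gives M(t) = F₁/k + (M₀ − F₁/k)·e^(−kt).
F₁/k = 988.1/0.1328 = 7440.1 Tg; kt = 0.1328 × 8.71 = 1.157, e^(−kt) = 0.3145.
M(8.71) = 7440.1 + (4944 − 7440.1) × 0.3145 = 7440.1 − 785.0 = 6655.1 Tg.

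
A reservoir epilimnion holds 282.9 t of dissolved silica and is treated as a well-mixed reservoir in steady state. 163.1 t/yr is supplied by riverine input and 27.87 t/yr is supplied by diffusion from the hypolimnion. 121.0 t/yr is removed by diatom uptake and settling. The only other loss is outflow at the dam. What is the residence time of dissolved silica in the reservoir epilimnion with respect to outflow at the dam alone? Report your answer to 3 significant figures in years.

At steady state ΣF_in = ΣF_out.
ΣF_in = 163.1 + 27.87 = 190.97 t/yr.
Outflow at the dam flux = ΣF_in − (121.0) = 190.97 − 121.0 = 69.97 t/yr.
τ = M / F = 282.9 / 69.97 = 4.043 yr.

4.04 yr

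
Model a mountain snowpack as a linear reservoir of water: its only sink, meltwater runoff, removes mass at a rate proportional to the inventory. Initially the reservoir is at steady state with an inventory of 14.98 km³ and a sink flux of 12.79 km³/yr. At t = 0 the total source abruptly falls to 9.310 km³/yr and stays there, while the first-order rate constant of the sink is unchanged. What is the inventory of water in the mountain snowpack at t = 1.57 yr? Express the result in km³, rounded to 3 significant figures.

The sink rate constant is k = F₀/M₀ = 12.79/14.98 = 0.8538 yr⁻¹.
Solving dM/dt = F₁ − kM with M(0) = M₀ gives M(t) = F₁/k + (M₀ − F₁/k)·e^(−kt).
F₁/k = 9.310/0.8538 = 10.904 km³; kt = 0.8538 × 1.57 = 1.340, e^(−kt) = 0.2617.
M(1.57) = 10.904 + (14.98 − 10.904) × 0.2617 = 10.904 + 1.067 = 11.971 km³.

12.0 km³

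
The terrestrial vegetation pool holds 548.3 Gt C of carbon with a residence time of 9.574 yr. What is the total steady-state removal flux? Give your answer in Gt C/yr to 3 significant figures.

57.3 Gt C/yr

F = M / τ = 548.3 / 9.574 = 57.27 Gt C/yr.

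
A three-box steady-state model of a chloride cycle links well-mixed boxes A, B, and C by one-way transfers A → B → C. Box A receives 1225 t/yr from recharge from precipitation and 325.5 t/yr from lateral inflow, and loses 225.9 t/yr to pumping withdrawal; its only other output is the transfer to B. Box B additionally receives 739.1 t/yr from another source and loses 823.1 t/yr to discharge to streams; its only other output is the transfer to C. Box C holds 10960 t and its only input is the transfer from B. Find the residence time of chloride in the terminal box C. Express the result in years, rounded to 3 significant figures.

Box A: F(A→B) = (1225 + 325.5) − 225.9 = 1324.6 t/yr.
Box B: F(B→C) = (1324.6 + 739.1) − 823.1 = 1240.6 t/yr.
Box C throughput = its input = 1240.6 t/yr; τ = 10960 / 1240.6 = 8.834 yr.

8.83 yr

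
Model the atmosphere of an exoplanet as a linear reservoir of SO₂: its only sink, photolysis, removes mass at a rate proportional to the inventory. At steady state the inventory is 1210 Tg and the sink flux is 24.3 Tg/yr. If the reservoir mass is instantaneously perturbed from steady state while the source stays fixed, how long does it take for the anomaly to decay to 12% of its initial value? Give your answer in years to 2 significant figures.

110 yr

For a linear reservoir the anomaly decays as exp(−t/τ) with τ = M/F = 1210/24.3 = 49.79 yr.
exp(−t/τ) = 0.12 ⇒ t = −τ ln(0.12) = 49.79 × 2.120 = 105.6 yr.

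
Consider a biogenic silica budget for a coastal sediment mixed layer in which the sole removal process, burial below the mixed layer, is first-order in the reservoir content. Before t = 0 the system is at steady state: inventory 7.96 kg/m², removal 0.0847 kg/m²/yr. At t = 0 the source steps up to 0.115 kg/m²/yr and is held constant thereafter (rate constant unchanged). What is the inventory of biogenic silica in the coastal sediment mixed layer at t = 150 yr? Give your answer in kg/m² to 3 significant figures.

10.2 kg/m²

The sink rate constant is k = F₀/M₀ = 0.0847/7.96 = 0.01064 yr⁻¹.
Solving dM/dt = F₁ − kM with M(0) = M₀ gives M(t) = F₁/k + (M₀ − F₁/k)·e^(−kt).
F₁/k = 0.115/0.01064 = 10.808 kg/m²; kt = 0.01064 × 150 = 1.596, e^(−kt) = 0.2027.
M(150) = 10.808 + (7.96 − 10.808) × 0.2027 = 10.808 − 0.5772 = 10.230 kg/m².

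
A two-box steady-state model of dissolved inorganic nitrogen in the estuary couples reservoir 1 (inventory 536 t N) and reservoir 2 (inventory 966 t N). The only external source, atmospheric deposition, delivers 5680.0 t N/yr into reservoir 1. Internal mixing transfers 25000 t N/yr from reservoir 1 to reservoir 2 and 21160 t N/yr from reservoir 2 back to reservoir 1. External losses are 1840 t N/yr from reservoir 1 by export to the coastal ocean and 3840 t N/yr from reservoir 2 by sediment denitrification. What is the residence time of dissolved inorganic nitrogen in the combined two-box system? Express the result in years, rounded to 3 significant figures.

Residence time in the combined system uses the total inventory and the total *external* removal — internal exchanges between the two boxes cancel.
M_total = 536 + 966 = 1502.0 t N.
ΣF_external_out = 1840 + 3840 = 5680.0 t N/yr.
τ = M_total / ΣF_ext = 1502.0 / 5680.0 = 0.2644 yr.

0.264 yr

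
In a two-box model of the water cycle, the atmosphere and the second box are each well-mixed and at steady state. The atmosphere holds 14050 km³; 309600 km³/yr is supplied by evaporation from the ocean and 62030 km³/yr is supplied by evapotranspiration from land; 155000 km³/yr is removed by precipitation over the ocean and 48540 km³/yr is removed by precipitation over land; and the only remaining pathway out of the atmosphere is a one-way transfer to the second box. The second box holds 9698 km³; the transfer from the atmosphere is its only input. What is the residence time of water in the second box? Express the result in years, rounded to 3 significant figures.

Balance the atmosphere: ΣF_in = 309600 + 62030 = 371630 km³/yr.
Transfer to the second box = ΣF_in − (155000 + 48540) = 168090 km³/yr.
At steady state the output of the second box equals its input, 168090 km³/yr.
τ = M / F = 9698 / 168090 = 0.05770 yr.

0.0577 yr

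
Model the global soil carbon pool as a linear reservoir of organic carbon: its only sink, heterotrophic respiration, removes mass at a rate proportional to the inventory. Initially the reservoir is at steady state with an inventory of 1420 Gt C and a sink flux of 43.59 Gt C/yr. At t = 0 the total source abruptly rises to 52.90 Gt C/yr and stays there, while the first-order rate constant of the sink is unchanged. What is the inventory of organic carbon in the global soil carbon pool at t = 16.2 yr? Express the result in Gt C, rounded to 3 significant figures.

Residence time τ = M₀/F₀ = 32.58 yr. The eventual steady state is M_∞ = M₀·(F₁/F₀) = 1420 × 52.90/43.59 = 1723.3 Gt C.
The anomaly ΔM(t) = M(t) − M_∞ decays as ΔM₀·e^(−t/τ) with ΔM₀ = 1420 − 1723.3 = −303.3 Gt C.
At t = 16.2 yr, e^(−t/τ) = e^(−0.4973) = 0.6082, so ΔM = −184.5 Gt C and M = 1723.3 − 184.5 = 1538.8 Gt C.

1540 Gt C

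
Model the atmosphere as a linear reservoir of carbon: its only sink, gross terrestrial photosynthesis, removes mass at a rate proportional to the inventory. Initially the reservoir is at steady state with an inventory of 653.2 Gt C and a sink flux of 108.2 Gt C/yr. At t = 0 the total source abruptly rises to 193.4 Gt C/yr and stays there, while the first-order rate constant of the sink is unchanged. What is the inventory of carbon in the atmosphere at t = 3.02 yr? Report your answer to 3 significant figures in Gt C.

τ = M₀/F₀ = 653.2/108.2 = 6.037 yr; rate constant k = 1/τ.
New steady state M_∞ = F₁/k = F₁·τ = 193.4 × 6.037 = 1167.5 Gt C.
M(t) = M_∞ + (M₀ − M_∞)·e^(−t/τ); t/τ = 3.02/6.037 = 0.5003, so e^(−t/τ) = 0.6064.
M(t) = 1167.5 − 514.3 × 0.6064 = 855.66 Gt C.

856 Gt C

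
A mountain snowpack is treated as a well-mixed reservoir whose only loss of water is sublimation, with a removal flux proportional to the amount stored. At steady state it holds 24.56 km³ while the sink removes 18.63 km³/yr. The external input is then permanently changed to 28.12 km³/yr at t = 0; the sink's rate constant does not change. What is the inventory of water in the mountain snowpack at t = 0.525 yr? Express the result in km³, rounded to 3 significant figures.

28.7 km³

The sink rate constant is k = F₀/M₀ = 18.63/24.56 = 0.7586 yr⁻¹.
Solving dM/dt = F₁ − kM with M(0) = M₀ gives M(t) = F₁/k + (M₀ − F₁/k)·e^(−kt).
F₁/k = 28.12/0.7586 = 37.071 km³; kt = 0.7586 × 0.525 = 0.3982, e^(−kt) = 0.6715.
M(0.525) = 37.071 + (24.56 − 37.071) × 0.6715 = 37.071 − 8.401 = 28.670 km³.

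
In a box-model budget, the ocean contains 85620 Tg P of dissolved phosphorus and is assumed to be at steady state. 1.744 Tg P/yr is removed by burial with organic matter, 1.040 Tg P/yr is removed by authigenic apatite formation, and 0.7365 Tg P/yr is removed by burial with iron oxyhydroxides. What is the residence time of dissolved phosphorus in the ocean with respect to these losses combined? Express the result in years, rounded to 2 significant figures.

24000 yr

Total removal = 1.744 + 1.040 + 0.7365 = 3.5205 Tg P/yr.
τ = M / ΣF_out = 85620 / 3.5205 = 24320 yr.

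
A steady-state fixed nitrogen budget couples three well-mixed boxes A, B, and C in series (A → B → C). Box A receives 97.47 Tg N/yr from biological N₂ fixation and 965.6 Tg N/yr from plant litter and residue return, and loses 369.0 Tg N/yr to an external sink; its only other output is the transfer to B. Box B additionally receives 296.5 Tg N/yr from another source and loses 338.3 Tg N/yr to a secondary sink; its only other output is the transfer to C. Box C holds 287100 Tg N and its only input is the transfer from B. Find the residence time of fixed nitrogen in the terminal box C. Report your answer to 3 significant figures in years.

Box A: F(A→B) = (97.47 + 965.6) − 369.0 = 694.07 Tg N/yr.
Box B: F(B→C) = (694.07 + 296.5) − 338.3 = 652.27 Tg N/yr.
Box C throughput = its input = 652.27 Tg N/yr; τ = 287100 / 652.27 = 440.2 yr.

440 yr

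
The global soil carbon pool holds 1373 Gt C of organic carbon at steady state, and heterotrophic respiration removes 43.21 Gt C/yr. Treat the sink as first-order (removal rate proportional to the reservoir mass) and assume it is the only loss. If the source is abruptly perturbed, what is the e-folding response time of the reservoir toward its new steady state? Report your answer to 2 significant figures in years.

For a linear reservoir the response time equals the residence time τ = M/F.
τ = 1373 / 43.21 = 31.78 yr.

32 yr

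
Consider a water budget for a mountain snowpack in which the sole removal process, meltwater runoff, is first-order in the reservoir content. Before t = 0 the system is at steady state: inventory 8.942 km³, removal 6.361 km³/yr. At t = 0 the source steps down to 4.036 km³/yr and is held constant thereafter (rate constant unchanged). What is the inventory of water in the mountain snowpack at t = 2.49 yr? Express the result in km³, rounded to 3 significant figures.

6.23 km³

Residence time τ = M₀/F₀ = 1.406 yr. The eventual steady state is M_∞ = M₀·(F₁/F₀) = 8.942 × 4.036/6.361 = 5.6736 km³.
The anomaly ΔM(t) = M(t) − M_∞ decays as ΔM₀·e^(−t/τ) with ΔM₀ = 8.942 − 5.6736 = 3.268 km³.
At t = 2.49 yr, e^(−t/τ) = e^(−1.771) = 0.1701, so ΔM = 0.5560 km³ and M = 5.6736 + 0.5560 = 6.2296 km³.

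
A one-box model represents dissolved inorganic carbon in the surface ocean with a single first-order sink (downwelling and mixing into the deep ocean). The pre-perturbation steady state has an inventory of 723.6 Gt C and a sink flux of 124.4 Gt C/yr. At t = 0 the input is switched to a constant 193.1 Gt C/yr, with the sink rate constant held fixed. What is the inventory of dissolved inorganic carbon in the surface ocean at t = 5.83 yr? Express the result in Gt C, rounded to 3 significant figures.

The sink rate constant is k = F₀/M₀ = 124.4/723.6 = 0.1719 yr⁻¹.
Solving dM/dt = F₁ − kM with M(0) = M₀ gives M(t) = F₁/k + (M₀ − F₁/k)·e^(−kt).
F₁/k = 193.1/0.1719 = 1123.2 Gt C; kt = 0.1719 × 5.83 = 1.002, e^(−kt) = 0.3670.
M(5.83) = 1123.2 + (723.6 − 1123.2) × 0.3670 = 1123.2 − 146.7 = 976.54 Gt C.

977 Gt C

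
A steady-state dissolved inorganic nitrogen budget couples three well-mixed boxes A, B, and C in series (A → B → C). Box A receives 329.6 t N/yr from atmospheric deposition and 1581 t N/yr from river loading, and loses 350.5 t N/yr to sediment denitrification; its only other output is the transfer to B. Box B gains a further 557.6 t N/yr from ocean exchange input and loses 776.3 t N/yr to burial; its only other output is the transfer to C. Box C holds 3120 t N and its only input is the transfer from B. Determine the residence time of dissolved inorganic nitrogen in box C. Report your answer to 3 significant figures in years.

Box A: F(A→B) = (329.6 + 1581) − 350.5 = 1560.1 t N/yr.
Box B: F(B→C) = (1560.1 + 557.6) − 776.3 = 1341.4 t N/yr.
Box C throughput = its input = 1341.4 t N/yr; τ = 3120 / 1341.4 = 2.326 yr.

2.33 yr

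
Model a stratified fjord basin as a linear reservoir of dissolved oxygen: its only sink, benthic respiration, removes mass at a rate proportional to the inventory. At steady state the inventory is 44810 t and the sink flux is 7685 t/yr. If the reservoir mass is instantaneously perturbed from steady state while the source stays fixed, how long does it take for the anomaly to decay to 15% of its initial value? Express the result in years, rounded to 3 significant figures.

11.1 yr

For a linear reservoir the anomaly decays as exp(−t/τ) with τ = M/F = 44810/7685 = 5.831 yr.
exp(−t/τ) = 0.15 ⇒ t = −τ ln(0.15) = 5.831 × 1.897 = 11.06 yr.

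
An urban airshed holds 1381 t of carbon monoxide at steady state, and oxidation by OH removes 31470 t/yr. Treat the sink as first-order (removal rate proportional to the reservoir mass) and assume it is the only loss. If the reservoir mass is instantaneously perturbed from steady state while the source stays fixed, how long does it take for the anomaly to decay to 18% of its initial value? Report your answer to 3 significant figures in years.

For a linear reservoir the anomaly decays as exp(−t/τ) with τ = M/F = 1381/31470 = 0.04388 yr.
exp(−t/τ) = 0.18 ⇒ t = −τ ln(0.18) = 0.04388 × 1.715 = 0.07525 yr.

0.0753 yr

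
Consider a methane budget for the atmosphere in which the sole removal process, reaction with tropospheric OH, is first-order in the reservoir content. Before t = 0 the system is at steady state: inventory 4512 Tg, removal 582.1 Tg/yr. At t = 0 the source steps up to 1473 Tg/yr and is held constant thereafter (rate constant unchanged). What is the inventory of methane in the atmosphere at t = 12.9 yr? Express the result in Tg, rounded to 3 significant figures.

The sink rate constant is k = F₀/M₀ = 582.1/4512 = 0.1290 yr⁻¹.
Solving dM/dt = F₁ − kM with M(0) = M₀ gives M(t) = F₁/k + (M₀ − F₁/k)·e^(−kt).
F₁/k = 1473/0.1290 = 11418 Tg; kt = 0.1290 × 12.9 = 1.664, e^(−kt) = 0.1893.
M(12.9) = 11418 + (4512 − 11418) × 0.1893 = 11418 − 1307 = 10110 Tg.

10100 Tg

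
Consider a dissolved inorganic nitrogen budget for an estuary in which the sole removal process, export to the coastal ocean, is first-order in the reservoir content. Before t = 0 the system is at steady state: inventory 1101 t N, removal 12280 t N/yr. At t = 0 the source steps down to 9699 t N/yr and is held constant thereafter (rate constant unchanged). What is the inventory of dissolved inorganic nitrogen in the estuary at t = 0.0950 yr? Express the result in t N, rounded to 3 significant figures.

950 t N

Residence time τ = M₀/F₀ = 0.08966 yr. The eventual steady state is M_∞ = M₀·(F₁/F₀) = 1101 × 9699/12280 = 869.59 t N.
The anomaly ΔM(t) = M(t) − M_∞ decays as ΔM₀·e^(−t/τ) with ΔM₀ = 1101 − 869.59 = 231.4 t N.
At t = 0.0950 yr, e^(−t/τ) = e^(−1.060) = 0.3466, so ΔM = 80.21 t N and M = 869.59 + 80.21 = 949.80 t N.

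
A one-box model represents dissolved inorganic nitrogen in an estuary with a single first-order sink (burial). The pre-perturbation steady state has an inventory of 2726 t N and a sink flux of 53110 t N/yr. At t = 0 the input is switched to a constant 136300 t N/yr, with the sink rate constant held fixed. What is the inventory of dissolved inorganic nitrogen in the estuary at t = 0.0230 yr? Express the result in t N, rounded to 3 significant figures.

4270 t N

τ = M₀/F₀ = 2726/53110 = 0.05133 yr; rate constant k = 1/τ.
New steady state M_∞ = F₁/k = F₁·τ = 136300 × 0.05133 = 6995.9 t N.
M(t) = M_∞ + (M₀ − M_∞)·e^(−t/τ); t/τ = 0.0230/0.05133 = 0.4481, so e^(−t/τ) = 0.6388.
M(t) = 6995.9 − 4270 × 0.6388 = 4268.1 t N.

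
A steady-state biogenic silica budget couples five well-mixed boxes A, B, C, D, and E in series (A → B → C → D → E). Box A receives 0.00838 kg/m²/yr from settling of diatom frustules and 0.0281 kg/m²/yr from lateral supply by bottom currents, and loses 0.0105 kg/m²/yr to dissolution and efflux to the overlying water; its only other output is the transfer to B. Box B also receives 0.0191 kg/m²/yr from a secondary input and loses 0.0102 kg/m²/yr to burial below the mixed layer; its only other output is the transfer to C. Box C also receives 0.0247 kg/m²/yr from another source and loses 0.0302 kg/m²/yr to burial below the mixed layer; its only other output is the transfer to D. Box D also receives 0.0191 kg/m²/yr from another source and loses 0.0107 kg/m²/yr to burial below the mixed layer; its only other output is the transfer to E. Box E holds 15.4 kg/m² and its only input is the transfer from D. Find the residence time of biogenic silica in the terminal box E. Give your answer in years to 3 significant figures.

408 yr

Box A: F(A→B) = (0.00838 + 0.0281) − 0.0105 = 0.025980 kg/m²/yr.
Box B: F(B→C) = (0.025980 + 0.0191) − 0.0102 = 0.034880 kg/m²/yr.
Box C: F(C→D) = (0.034880 + 0.0247) − 0.0302 = 0.029380 kg/m²/yr.
Box D: F(D→E) = (0.029380 + 0.0191) − 0.0107 = 0.037780 kg/m²/yr.
Box E throughput = its input = 0.037780 kg/m²/yr; τ = 15.4 / 0.037780 = 407.6 yr.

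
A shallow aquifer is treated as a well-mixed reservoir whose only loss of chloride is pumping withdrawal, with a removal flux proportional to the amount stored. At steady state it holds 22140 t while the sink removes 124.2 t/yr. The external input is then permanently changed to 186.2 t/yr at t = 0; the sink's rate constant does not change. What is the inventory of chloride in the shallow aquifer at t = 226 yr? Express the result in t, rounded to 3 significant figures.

30100 t

The sink rate constant is k = F₀/M₀ = 124.2/22140 = 0.005610 yr⁻¹.
Solving dM/dt = F₁ − kM with M(0) = M₀ gives M(t) = F₁/k + (M₀ − F₁/k)·e^(−kt).
F₁/k = 186.2/0.005610 = 33192 t; kt = 0.005610 × 226 = 1.268, e^(−kt) = 0.2814.
M(226) = 33192 + (22140 − 33192) × 0.2814 = 33192 − 3111 = 30082 t.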